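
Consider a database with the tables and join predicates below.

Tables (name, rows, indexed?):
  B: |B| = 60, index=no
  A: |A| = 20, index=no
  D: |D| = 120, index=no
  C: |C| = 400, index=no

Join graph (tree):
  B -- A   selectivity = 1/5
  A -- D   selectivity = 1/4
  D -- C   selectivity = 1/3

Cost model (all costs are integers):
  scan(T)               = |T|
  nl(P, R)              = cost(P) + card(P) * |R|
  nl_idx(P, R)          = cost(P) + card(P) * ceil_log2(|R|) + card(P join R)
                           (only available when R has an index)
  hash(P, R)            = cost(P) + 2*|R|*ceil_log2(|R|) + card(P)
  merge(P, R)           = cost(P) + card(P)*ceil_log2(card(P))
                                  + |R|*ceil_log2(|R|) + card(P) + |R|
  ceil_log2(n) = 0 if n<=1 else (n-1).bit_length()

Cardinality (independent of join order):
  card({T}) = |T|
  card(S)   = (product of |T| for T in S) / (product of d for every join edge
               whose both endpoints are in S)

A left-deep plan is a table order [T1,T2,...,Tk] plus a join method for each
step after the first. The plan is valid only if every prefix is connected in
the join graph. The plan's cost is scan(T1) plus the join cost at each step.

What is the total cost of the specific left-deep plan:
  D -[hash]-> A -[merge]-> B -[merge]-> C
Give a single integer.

112260

step 1: scan D: cost=120, card=120
step 2: join A via hash
    card(P join A) = 120*20/(4) = 600
    cost = 120 + 2*20*5 + 120 = 440
step 3: join B via merge
    card(P join B) = 600*60/(5) = 7200
    cost = 440 + 600*10 + 60*6 + 600 + 60 = 7460
step 4: join C via merge
    card(P join C) = 7200*400/(3) = 960000
    cost = 7460 + 7200*13 + 400*9 + 7200 + 400 = 112260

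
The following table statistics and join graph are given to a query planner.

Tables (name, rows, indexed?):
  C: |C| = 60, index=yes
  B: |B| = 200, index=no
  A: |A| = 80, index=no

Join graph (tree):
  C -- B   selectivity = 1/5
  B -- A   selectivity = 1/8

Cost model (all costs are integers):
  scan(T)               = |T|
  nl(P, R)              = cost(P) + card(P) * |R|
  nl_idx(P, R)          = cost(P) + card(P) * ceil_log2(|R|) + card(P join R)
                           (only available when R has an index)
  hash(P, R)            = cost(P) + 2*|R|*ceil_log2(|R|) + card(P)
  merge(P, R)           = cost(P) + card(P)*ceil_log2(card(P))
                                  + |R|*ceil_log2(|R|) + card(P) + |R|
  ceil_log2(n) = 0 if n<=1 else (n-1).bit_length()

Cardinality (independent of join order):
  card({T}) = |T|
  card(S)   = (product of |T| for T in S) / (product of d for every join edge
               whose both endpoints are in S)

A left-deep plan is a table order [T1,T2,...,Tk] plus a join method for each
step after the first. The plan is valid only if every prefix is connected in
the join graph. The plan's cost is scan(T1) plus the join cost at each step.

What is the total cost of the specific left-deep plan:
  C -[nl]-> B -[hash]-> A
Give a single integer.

step 1: scan C: cost=60, card=60
step 2: join B via nl
    card(P join B) = 60*200/(5) = 2400
    cost = 60 + 60*200 = 12060
step 3: join A via hash
    card(P join A) = 2400*80/(8) = 24000
    cost = 12060 + 2*80*7 + 2400 = 15580

15580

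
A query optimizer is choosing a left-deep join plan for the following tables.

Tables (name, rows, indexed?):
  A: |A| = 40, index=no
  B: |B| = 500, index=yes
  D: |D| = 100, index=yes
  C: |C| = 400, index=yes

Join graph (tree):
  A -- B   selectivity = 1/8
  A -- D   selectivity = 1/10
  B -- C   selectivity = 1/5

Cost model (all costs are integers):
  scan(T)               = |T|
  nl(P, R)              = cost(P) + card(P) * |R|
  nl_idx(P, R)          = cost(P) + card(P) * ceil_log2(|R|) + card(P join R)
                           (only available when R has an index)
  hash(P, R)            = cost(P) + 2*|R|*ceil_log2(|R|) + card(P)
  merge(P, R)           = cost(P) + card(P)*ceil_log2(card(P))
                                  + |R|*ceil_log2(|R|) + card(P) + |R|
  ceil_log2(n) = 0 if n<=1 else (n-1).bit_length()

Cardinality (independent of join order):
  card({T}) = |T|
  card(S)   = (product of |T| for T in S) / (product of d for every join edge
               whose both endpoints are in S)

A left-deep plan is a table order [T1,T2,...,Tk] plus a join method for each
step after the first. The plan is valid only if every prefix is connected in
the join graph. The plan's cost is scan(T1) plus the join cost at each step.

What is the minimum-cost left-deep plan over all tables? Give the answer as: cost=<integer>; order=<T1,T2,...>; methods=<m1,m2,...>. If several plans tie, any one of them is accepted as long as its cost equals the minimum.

cost=37580; order=B,A,D,C; methods=hash,hash,hash

Selinger DP (subsets sized 1..n):
  {A}: scan cost=40, card=40
  {B}: scan cost=500, card=500
  {D}: scan cost=100, card=100
  {C}: scan cost=400, card=400
  {AB}: card=2500; try (A,hash)→1480, (B,nl_idx)→2900, (B,merge)→5320, (A,merge)→5780, (B,hash)→9080, (B,nl)→20040 …(+1); best=1480 via (A,hash)
  {AD}: card=400; try (A,hash)→680, (D,nl_idx)→720, (D,merge)→1120, (A,merge)→1180, (D,hash)→1480, (D,nl)→4040 …(+1); best=680 via (A,hash)
  {BC}: card=40000; try (C,hash)→8200, (B,merge)→9400, (C,merge)→9500, (B,hash)→9800, (B,nl_idx)→44000, (C,nl_idx)→45000 …(+2); best=8200 via (C,hash)
  {ABD}: card=25000; try (D,hash)→5380, (B,merge)→9680, (B,hash)→10080, (B,nl_idx)→29280, (D,merge)→34780, (D,nl_idx)→43980 …(+2); best=5380 via (D,hash)
  {ABC}: card=200000; try (C,hash)→11180, (C,merge)→37980, (A,hash)→48680, (C,nl_idx)→223980, (A,merge)→688480, (C,nl)→1001480 …(+1); best=11180 via (C,hash)
  {ABCD}: card=2000000; try (C,hash)→37580, (D,hash)→212580, (C,merge)→409380, (C,nl_idx)→2230380, (D,nl_idx)→3411180, (D,merge)→3811980 …(+2); best=37580 via (C,hash)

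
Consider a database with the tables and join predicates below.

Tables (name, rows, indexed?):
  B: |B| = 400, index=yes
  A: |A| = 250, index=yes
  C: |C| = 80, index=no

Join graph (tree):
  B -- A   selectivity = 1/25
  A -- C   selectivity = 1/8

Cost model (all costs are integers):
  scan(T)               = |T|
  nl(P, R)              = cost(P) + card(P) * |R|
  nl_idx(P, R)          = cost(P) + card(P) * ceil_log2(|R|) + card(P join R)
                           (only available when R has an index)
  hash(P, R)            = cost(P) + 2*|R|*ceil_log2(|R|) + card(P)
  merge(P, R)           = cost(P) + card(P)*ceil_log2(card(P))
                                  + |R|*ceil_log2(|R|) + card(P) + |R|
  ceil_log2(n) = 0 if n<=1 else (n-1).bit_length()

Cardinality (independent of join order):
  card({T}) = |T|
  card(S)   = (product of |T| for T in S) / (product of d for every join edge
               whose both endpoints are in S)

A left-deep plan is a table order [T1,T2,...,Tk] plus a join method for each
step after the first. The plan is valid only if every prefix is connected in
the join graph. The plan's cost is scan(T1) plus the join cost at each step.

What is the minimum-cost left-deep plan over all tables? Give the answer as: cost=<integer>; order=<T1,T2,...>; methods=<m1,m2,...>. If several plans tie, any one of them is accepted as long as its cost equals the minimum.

Selinger DP (subsets sized 1..n):
  {B}: scan cost=400, card=400
  {A}: scan cost=250, card=250
  {C}: scan cost=80, card=80
  {AB}: card=4000; try (A,hash)→4800, (B,merge)→6500, (B,nl_idx)→6500, (A,merge)→6650, (A,nl_idx)→7600, (B,hash)→7700 …(+2); best=4800 via (A,hash)
  {AC}: card=2500; try (C,hash)→1620, (A,merge)→2970, (C,merge)→3140, (A,nl_idx)→3220, (A,hash)→4160, (A,nl)→20080 …(+1); best=1620 via (C,hash)
  {ABC}: card=40000; try (C,hash)→9920, (B,hash)→11320, (B,merge)→38120, (C,merge)→57440, (B,nl_idx)→64120, (C,nl)→324800 …(+1); best=9920 via (C,hash)

cost=9920; order=B,A,C; methods=hash,hash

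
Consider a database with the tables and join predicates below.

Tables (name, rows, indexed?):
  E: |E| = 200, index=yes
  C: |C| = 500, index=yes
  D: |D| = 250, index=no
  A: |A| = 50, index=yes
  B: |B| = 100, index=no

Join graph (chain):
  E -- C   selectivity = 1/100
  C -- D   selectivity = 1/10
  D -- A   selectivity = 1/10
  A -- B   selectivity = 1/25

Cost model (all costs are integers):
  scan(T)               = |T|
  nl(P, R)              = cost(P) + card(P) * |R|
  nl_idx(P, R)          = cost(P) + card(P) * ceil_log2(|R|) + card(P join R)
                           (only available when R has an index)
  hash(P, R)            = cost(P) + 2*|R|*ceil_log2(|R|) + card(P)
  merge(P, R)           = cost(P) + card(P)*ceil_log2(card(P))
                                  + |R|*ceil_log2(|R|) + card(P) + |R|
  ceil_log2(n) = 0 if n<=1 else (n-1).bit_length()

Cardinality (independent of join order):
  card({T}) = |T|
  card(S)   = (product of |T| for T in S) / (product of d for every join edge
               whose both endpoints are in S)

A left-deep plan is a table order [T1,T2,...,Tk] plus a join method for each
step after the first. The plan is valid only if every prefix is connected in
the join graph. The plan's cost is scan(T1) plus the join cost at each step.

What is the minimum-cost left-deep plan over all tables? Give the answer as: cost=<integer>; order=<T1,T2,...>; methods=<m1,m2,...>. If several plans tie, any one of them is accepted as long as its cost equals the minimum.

Selinger DP (subsets sized 1..n):
  {E}: scan cost=200, card=200
  {C}: scan cost=500, card=500
  {D}: scan cost=250, card=250
  {A}: scan cost=50, card=50
  {B}: scan cost=100, card=100
  {CE}: card=1000; try (C,nl_idx)→3000, (E,hash)→4200, (E,nl_idx)→5500, (C,merge)→7000, (E,merge)→7300, (C,hash)→9400 …(+2); best=3000 via (C,nl_idx)
  {CD}: card=12500; try (D,hash)→5000, (C,merge)→7500, (D,merge)→7750, (C,hash)→9500, (C,nl_idx)→15000, (C,nl)→125250 …(+1); best=5000 via (D,hash)
  {AD}: card=1250; try (A,hash)→1100, (D,merge)→2650, (A,merge)→2850, (A,nl_idx)→3000, (D,hash)→4100, (D,nl)→12550 …(+1); best=1100 via (A,hash)
  {AB}: card=200; try (A,hash)→800, (A,nl_idx)→900, (B,merge)→1200, (A,merge)→1250, (B,hash)→1500, (B,nl)→5050 …(+1); best=800 via (A,hash)
  {CDE}: card=25000; try (D,hash)→8000, (D,merge)→16250, (E,hash)→20700, (E,nl_idx)→130000, (E,merge)→194300, (D,nl)→253000 …(+1); best=8000 via (D,hash)
  {ACD}: card=62500; try (C,hash)→11350, (A,hash)→18100, (C,merge)→21100, (C,nl_idx)→74850, (A,nl_idx)→142500, (A,merge)→192850 …(+2); best=11350 via (C,hash)
  {ABD}: card=5000; try (B,hash)→3750, (D,merge)→4850, (D,hash)→5000, (B,merge)→16900, (D,nl)→50800, (B,nl)→126100; best=3750 via (B,hash)
  {ACDE}: card=125000; try (A,hash)→33600, (E,hash)→77050, (A,nl_idx)→283000, (A,merge)→408350, (E,nl_idx)→636350, (E,merge)→1075650 …(+2); best=33600 via (A,hash)
  {ABCD}: card=250000; try (C,hash)→17750, (B,hash)→75250, (C,merge)→78750, (C,nl_idx)→298750, (B,merge)→1074650, (C,nl)→2503750 …(+1); best=17750 via (C,hash)
  {ABCDE}: card=500000; try (B,hash)→160000, (E,hash)→270950, (B,merge)→2284400, (E,nl_idx)→2517750, (E,merge)→4769550, (B,nl)→12533600 …(+1); best=160000 via (B,hash)

cost=160000; order=E,C,D,A,B; methods=nl_idx,hash,hash,hash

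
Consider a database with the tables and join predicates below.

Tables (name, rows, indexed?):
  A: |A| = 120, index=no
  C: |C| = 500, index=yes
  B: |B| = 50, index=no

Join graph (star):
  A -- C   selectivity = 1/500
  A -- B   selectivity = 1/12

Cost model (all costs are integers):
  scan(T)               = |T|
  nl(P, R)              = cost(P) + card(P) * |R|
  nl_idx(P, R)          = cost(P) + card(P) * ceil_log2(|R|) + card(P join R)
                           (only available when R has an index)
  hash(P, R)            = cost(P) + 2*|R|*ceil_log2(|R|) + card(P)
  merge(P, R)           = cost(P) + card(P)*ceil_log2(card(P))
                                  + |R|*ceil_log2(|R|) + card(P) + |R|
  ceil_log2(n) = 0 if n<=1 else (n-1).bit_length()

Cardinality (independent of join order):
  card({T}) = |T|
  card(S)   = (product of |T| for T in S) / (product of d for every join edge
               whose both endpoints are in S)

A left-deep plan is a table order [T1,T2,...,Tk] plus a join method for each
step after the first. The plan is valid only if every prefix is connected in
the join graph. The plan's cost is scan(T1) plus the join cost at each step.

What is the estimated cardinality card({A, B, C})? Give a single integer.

Tables in S: A(120), B(50), C(500)
Edges inside S: A-C(d=500), A-B(d=12)
numerator = 120 * 50 * 500 = 3000000
denominator = 500 * 12 = 6000
card(S) = 3000000 / 6000 = 500

500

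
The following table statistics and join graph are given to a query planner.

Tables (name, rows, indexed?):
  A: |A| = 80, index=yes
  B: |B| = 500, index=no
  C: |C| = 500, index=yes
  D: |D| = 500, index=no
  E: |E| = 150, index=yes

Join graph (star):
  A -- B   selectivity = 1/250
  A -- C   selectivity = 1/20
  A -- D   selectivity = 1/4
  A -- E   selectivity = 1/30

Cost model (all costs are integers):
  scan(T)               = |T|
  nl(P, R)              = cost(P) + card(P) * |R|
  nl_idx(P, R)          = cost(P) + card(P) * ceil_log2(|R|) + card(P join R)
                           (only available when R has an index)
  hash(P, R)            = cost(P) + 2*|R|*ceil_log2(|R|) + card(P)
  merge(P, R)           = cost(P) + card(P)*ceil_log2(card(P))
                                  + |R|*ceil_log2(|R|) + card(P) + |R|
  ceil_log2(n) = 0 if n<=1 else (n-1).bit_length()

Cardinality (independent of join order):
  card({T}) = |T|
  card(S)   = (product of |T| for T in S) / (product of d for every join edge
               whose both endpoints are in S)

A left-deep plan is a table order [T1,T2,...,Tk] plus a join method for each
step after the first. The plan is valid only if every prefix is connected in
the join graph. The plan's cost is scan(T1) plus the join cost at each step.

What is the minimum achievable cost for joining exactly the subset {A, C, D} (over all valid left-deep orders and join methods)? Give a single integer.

Selinger DP over subsets of {A,C,D}:
  {A}: scan cost=80, card=80
  {C}: scan cost=500, card=500
  {D}: scan cost=500, card=500
  {AC}: card=2000; try (A,hash)→2120, (C,nl_idx)→2800, (C,merge)→5720, (A,nl_idx)→6000, (A,merge)→6140, (C,hash)→9160 …(+2); best=2120 via (A,hash)
  {AD}: card=10000; try (A,hash)→2120, (D,merge)→5720, (A,merge)→6140, (D,hash)→9160, (A,nl_idx)→14000, (D,nl)→40080 …(+1); best=2120 via (A,hash)
  {ACD}: card=250000; try (D,hash)→13120, (C,hash)→21120, (D,merge)→31120, (C,merge)→157120, (C,nl_idx)→342120, (D,nl)→1002120 …(+1); best=13120 via (D,hash)

13120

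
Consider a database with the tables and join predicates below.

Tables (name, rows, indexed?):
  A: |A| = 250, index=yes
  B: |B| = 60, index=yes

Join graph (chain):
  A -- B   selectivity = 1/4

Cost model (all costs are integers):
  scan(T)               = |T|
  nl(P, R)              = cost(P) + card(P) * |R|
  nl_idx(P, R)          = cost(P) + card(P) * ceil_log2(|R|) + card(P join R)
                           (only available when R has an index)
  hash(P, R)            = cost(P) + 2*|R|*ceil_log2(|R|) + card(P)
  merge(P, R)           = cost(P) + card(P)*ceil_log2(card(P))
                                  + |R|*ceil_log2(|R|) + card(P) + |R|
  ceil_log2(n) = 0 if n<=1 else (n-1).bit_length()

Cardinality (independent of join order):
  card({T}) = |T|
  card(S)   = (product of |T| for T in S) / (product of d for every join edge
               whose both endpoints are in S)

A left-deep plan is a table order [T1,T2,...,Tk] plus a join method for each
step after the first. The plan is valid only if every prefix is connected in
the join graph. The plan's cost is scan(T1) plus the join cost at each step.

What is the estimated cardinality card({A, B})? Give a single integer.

Tables in S: A(250), B(60)
Edges inside S: A-B(d=4)
numerator = 250 * 60 = 15000
denominator = 4 = 4
card(S) = 15000 / 4 = 3750

3750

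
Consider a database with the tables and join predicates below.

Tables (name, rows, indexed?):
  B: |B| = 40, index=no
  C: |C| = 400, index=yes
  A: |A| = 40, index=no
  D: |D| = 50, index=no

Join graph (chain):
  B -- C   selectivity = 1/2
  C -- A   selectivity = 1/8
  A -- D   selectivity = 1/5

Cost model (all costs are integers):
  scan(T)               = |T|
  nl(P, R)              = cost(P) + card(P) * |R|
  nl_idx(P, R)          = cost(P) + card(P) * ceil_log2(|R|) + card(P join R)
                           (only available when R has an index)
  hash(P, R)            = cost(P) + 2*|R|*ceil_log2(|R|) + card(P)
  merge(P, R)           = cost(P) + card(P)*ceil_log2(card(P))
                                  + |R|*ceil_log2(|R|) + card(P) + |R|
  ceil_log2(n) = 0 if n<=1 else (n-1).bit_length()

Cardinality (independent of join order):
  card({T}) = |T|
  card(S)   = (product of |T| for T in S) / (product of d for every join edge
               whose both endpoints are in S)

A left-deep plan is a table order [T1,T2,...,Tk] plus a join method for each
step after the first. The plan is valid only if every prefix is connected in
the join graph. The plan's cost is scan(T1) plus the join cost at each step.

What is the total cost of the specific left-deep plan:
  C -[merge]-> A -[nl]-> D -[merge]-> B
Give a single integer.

424960

step 1: scan C: cost=400, card=400
step 2: join A via merge
    card(P join A) = 400*40/(8) = 2000
    cost = 400 + 400*9 + 40*6 + 400 + 40 = 4680
step 3: join D via nl
    card(P join D) = 2000*50/(5) = 20000
    cost = 4680 + 2000*50 = 104680
step 4: join B via merge
    card(P join B) = 20000*40/(2) = 400000
    cost = 104680 + 20000*15 + 40*6 + 20000 + 40 = 424960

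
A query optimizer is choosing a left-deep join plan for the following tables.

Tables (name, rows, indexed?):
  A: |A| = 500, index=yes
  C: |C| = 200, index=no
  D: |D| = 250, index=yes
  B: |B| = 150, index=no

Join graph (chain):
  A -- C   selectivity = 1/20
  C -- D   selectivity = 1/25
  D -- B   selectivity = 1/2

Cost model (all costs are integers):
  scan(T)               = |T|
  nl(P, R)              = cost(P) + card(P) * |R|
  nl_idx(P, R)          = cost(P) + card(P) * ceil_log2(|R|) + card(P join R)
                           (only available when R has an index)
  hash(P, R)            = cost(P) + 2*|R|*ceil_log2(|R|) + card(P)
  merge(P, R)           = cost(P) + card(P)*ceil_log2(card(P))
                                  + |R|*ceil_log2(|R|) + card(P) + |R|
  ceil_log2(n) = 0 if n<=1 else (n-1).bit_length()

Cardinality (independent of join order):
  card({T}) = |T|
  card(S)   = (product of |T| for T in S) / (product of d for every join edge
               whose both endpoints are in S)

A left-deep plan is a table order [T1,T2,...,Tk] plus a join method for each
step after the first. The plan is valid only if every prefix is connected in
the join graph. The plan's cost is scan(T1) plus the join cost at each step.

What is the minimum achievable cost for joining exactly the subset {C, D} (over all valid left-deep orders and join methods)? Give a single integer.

Selinger DP over subsets of {C,D}:
  {C}: scan cost=200, card=200
  {D}: scan cost=250, card=250
  {CD}: card=2000; try (C,hash)→3700, (D,nl_idx)→3800, (D,merge)→4250, (C,merge)→4300, (D,hash)→4400, (D,nl)→50200 …(+1); best=3700 via (C,hash)

3700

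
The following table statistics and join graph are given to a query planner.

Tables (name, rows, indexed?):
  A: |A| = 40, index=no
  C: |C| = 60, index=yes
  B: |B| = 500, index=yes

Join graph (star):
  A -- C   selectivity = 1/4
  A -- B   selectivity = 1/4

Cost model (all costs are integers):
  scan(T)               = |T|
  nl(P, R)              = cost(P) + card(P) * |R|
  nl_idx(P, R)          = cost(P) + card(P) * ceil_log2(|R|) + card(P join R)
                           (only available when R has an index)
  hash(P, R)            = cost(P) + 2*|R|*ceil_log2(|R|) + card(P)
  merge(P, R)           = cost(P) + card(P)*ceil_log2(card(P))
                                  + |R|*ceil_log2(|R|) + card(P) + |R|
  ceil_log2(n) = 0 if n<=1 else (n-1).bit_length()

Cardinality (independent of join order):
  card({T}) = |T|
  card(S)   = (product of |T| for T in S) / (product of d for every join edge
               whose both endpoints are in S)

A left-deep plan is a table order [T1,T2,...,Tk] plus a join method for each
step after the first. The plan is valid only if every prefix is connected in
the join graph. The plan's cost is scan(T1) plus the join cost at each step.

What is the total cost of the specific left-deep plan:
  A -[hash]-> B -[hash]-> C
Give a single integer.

step 1: scan A: cost=40, card=40
step 2: join B via hash
    card(P join B) = 40*500/(4) = 5000
    cost = 40 + 2*500*9 + 40 = 9080
step 3: join C via hash
    card(P join C) = 5000*60/(4) = 75000
    cost = 9080 + 2*60*6 + 5000 = 14800

14800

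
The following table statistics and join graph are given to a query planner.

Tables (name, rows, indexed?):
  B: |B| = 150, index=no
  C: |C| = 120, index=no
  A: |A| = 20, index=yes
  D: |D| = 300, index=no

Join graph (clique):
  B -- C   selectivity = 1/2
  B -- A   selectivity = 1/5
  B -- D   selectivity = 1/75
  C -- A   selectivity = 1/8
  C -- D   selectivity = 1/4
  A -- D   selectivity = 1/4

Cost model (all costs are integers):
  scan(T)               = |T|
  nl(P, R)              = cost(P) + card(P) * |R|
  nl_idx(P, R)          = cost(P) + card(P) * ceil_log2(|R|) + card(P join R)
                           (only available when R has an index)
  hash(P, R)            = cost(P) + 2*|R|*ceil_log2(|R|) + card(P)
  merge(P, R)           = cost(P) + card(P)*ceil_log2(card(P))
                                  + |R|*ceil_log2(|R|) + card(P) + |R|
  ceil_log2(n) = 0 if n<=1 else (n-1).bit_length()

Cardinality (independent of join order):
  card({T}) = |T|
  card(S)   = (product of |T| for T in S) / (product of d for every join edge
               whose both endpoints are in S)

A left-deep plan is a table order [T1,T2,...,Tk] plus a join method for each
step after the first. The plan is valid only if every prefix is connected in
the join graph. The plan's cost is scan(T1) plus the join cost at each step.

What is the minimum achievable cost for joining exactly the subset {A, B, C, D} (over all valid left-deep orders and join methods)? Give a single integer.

6080

Selinger DP over subsets of {A,B,C,D}:
  {B}: scan cost=150, card=150
  {C}: scan cost=120, card=120
  {A}: scan cost=20, card=20
  {D}: scan cost=300, card=300
  {BC}: card=9000; try (C,hash)→1980, (B,merge)→2430, (C,merge)→2460, (B,hash)→2640, (B,nl)→18120, (C,nl)→18150; best=1980 via (C,hash)
  {AB}: card=600; try (A,hash)→500, (B,merge)→1490, (A,nl_idx)→1500, (A,merge)→1620, (B,hash)→2440, (B,nl)→3020 …(+1); best=500 via (A,hash)
  {BD}: card=600; try (B,hash)→3000, (D,merge)→4500, (B,merge)→4650, (D,hash)→5700, (D,nl)→45150, (B,nl)→45300; best=3000 via (B,hash)
  {AC}: card=300; try (A,hash)→440, (A,nl_idx)→1020, (C,merge)→1100, (A,merge)→1200, (C,hash)→1720, (C,nl)→2420 …(+1); best=440 via (A,hash)
  {CD}: card=9000; try (C,hash)→2280, (D,merge)→4080, (C,merge)→4260, (D,hash)→5640, (D,nl)→36120, (C,nl)→36300; best=2280 via (C,hash)
  {AD}: card=1500; try (A,hash)→800, (D,merge)→3140, (A,nl_idx)→3300, (A,merge)→3420, (D,hash)→5440, (D,nl)→6020 …(+1); best=800 via (A,hash)
  {ABC}: card=4500; try (C,hash)→2780, (B,hash)→3140, (B,merge)→4790, (C,merge)→8060, (A,hash)→11180, (B,nl)→45440 …(+4); best=2780 via (C,hash)
  {BCD}: card=9000; try (C,hash)→5280, (C,merge)→10560, (B,hash)→13680, (D,hash)→16380, (C,nl)→75000, (B,merge)→138630 …(+3); best=5280 via (C,hash)
  {ABD}: card=600; try (A,hash)→3800, (B,hash)→4700, (D,hash)→6500, (A,nl_idx)→6600, (A,merge)→9720, (D,merge)→10100 …(+4); best=3800 via (A,hash)
  {ACD}: card=5625; try (C,hash)→3980, (D,hash)→6140, (D,merge)→6440, (A,hash)→11480, (C,merge)→19760, (A,nl_idx)→52905 …(+4); best=3980 via (C,hash)
  {ABCD}: card=1125; try (C,hash)→6080, (C,merge)→11360, (B,hash)→12005, (D,hash)→12680, (A,hash)→14480, (A,nl_idx)→51405 …(+7); best=6080 via (C,hash)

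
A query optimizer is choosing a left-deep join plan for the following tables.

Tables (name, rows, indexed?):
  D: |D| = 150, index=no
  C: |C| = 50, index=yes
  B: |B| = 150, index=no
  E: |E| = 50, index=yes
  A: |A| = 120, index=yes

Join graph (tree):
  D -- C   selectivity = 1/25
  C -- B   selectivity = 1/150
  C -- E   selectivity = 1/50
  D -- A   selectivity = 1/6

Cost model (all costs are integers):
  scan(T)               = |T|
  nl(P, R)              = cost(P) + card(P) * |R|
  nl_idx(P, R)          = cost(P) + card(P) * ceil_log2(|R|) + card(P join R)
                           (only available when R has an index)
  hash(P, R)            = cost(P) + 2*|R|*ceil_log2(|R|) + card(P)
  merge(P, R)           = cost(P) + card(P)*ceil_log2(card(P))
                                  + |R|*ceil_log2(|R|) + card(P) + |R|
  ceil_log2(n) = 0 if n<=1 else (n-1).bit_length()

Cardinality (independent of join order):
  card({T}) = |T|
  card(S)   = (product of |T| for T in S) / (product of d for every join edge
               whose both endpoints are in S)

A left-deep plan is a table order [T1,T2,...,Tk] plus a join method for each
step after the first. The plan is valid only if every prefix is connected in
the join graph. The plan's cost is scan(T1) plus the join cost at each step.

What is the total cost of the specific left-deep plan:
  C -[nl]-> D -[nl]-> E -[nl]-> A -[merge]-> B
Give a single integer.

143900

step 1: scan C: cost=50, card=50
step 2: join D via nl
    card(P join D) = 50*150/(25) = 300
    cost = 50 + 50*150 = 7550
step 3: join E via nl
    card(P join E) = 300*50/(50) = 300
    cost = 7550 + 300*50 = 22550
step 4: join A via nl
    card(P join A) = 300*120/(6) = 6000
    cost = 22550 + 300*120 = 58550
step 5: join B via merge
    card(P join B) = 6000*150/(150) = 6000
    cost = 58550 + 6000*13 + 150*8 + 6000 + 150 = 143900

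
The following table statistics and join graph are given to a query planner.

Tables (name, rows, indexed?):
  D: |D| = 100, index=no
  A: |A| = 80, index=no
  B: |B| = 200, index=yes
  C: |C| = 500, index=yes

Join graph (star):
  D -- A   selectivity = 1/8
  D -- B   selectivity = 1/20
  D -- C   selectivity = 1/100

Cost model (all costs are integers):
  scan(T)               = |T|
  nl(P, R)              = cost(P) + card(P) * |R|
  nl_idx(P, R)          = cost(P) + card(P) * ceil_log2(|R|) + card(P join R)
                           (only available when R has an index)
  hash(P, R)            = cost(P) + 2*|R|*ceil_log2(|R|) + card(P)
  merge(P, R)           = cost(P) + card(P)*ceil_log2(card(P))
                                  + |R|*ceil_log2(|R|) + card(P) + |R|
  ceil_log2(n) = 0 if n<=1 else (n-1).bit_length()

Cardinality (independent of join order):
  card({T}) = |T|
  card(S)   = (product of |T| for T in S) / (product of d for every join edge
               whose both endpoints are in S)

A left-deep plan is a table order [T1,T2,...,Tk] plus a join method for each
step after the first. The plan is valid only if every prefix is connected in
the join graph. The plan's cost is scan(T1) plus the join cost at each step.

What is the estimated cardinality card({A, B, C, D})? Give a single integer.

50000

Tables in S: A(80), B(200), C(500), D(100)
Edges inside S: D-A(d=8), D-B(d=20), D-C(d=100)
numerator = 80 * 200 * 500 * 100 = 800000000
denominator = 8 * 20 * 100 = 16000
card(S) = 800000000 / 16000 = 50000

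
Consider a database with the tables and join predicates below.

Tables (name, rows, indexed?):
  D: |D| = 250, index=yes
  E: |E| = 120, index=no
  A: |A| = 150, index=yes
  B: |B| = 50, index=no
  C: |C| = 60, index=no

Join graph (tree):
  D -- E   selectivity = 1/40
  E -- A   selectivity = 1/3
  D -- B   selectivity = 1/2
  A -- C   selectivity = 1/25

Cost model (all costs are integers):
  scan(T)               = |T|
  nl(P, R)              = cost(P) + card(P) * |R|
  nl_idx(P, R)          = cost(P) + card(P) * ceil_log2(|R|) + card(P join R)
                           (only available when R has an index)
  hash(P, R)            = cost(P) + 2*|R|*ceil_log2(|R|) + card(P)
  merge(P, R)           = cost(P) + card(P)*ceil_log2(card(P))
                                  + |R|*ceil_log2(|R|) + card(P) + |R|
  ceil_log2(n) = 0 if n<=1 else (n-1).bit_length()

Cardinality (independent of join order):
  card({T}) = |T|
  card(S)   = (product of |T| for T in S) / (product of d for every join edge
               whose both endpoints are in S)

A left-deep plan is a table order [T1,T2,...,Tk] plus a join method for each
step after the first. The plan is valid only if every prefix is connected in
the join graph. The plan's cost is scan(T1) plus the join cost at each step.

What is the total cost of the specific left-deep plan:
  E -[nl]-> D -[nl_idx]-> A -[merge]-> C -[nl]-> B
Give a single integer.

5211540

step 1: scan E: cost=120, card=120
step 2: join D via nl
    card(P join D) = 120*250/(40) = 750
    cost = 120 + 120*250 = 30120
step 3: join A via nl_idx
    card(P join A) = 750*150/(3) = 37500
    cost = 30120 + 750*8 + 37500 = 73620
step 4: join C via merge
    card(P join C) = 37500*60/(25) = 90000
    cost = 73620 + 37500*16 + 60*6 + 37500 + 60 = 711540
step 5: join B via nl
    card(P join B) = 90000*50/(2) = 2250000
    cost = 711540 + 90000*50 = 5211540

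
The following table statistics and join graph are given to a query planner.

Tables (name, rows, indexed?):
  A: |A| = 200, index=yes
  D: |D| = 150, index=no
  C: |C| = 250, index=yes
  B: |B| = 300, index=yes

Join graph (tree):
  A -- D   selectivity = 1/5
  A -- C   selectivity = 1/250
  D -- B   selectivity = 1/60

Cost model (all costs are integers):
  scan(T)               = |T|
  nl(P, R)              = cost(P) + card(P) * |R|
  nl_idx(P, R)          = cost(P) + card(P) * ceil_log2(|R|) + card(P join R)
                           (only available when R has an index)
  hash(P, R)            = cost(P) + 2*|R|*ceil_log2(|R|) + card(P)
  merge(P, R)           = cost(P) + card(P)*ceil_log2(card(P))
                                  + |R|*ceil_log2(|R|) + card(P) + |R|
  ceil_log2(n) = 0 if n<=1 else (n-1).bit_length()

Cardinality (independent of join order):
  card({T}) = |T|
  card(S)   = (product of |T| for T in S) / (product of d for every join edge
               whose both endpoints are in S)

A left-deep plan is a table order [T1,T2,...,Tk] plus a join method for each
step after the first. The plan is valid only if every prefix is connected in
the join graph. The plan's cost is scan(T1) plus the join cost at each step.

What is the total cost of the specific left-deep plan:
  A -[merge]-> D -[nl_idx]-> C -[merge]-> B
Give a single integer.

144350

step 1: scan A: cost=200, card=200
step 2: join D via merge
    card(P join D) = 200*150/(5) = 6000
    cost = 200 + 200*8 + 150*8 + 200 + 150 = 3350
step 3: join C via nl_idx
    card(P join C) = 6000*250/(250) = 6000
    cost = 3350 + 6000*8 + 6000 = 57350
step 4: join B via merge
    card(P join B) = 6000*300/(60) = 30000
    cost = 57350 + 6000*13 + 300*9 + 6000 + 300 = 144350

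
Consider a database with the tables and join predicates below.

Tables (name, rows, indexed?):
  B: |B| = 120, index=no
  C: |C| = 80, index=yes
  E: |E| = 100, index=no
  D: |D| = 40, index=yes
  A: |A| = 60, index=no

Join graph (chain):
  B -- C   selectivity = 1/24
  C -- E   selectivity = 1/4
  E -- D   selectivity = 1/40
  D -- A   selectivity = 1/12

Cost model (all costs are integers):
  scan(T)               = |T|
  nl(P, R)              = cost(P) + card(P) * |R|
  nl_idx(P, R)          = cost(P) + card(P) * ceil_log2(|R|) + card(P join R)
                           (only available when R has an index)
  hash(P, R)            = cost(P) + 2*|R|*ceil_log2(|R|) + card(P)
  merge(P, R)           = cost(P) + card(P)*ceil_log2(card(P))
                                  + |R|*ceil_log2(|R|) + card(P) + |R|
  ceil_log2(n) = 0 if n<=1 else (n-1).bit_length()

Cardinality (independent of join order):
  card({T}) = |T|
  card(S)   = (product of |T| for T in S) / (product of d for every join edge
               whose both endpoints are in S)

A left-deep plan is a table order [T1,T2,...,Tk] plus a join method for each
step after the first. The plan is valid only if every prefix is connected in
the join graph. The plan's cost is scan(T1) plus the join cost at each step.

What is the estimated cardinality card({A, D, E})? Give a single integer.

Tables in S: A(60), D(40), E(100)
Edges inside S: E-D(d=40), D-A(d=12)
numerator = 60 * 40 * 100 = 240000
denominator = 40 * 12 = 480
card(S) = 240000 / 480 = 500

500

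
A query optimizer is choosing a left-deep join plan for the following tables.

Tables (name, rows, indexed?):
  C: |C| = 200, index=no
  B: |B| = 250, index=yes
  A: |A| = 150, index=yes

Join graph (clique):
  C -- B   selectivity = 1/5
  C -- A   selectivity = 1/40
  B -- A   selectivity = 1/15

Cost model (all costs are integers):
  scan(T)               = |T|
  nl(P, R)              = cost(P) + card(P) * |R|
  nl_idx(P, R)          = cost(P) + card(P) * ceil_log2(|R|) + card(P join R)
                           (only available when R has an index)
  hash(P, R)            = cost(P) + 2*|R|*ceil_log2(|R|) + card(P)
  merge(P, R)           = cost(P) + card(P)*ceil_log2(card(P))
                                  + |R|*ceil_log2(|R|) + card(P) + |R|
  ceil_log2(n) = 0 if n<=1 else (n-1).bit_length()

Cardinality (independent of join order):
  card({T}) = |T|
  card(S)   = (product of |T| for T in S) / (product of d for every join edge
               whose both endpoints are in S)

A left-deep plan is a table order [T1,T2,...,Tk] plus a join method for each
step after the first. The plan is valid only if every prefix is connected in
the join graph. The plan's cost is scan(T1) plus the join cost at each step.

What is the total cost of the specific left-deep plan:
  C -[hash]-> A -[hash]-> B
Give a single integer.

7550

step 1: scan C: cost=200, card=200
step 2: join A via hash
    card(P join A) = 200*150/(40) = 750
    cost = 200 + 2*150*8 + 200 = 2800
step 3: join B via hash
    card(P join B) = 750*250/(5*15) = 2500
    cost = 2800 + 2*250*8 + 750 = 7550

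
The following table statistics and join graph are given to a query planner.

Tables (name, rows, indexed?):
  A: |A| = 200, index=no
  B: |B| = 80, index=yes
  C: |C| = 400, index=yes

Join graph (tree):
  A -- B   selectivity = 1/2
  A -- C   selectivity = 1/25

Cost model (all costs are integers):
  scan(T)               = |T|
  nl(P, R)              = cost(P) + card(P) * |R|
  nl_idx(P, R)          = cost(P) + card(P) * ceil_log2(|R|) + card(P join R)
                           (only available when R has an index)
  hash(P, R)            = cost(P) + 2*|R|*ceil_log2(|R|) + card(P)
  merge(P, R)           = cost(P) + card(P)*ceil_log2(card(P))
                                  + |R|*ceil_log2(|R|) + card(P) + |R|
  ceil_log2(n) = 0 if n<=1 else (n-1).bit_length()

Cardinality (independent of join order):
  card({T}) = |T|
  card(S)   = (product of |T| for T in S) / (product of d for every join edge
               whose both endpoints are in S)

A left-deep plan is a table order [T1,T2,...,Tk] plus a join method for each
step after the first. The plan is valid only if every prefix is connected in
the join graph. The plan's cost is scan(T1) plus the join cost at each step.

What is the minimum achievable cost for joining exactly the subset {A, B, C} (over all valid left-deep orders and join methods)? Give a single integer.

8320

Selinger DP over subsets of {A,B,C}:
  {A}: scan cost=200, card=200
  {B}: scan cost=80, card=80
  {C}: scan cost=400, card=400
  {AB}: card=8000; try (B,hash)→1520, (A,merge)→2520, (B,merge)→2640, (A,hash)→3360, (B,nl_idx)→9600, (A,nl)→16080 …(+1); best=1520 via (B,hash)
  {AC}: card=3200; try (A,hash)→4000, (C,nl_idx)→5200, (C,merge)→6000, (A,merge)→6200, (C,hash)→7600, (C,nl)→80200 …(+1); best=4000 via (A,hash)
  {ABC}: card=128000; try (B,hash)→8320, (C,hash)→16720, (B,merge)→46240, (C,merge)→117520, (B,nl_idx)→154400, (C,nl_idx)→201520 …(+2); best=8320 via (B,hash)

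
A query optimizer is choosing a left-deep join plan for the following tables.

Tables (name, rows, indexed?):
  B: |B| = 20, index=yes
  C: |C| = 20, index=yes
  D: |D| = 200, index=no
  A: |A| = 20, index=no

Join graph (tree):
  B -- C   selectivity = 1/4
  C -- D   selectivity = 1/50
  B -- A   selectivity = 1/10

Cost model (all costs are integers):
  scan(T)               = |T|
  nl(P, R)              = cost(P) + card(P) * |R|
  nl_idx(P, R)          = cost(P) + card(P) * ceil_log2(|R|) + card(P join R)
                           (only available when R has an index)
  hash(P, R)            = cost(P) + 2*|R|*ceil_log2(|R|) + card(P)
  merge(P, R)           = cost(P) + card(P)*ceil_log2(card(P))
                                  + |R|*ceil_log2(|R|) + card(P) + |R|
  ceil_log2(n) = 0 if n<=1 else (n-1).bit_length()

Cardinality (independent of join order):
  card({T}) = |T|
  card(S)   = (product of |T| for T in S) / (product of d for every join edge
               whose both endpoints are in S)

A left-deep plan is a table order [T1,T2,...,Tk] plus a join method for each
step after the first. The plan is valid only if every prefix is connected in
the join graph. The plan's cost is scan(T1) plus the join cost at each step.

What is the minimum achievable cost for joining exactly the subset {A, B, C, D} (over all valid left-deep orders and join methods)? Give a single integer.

1480

Selinger DP over subsets of {A,B,C,D}:
  {B}: scan cost=20, card=20
  {C}: scan cost=20, card=20
  {D}: scan cost=200, card=200
  {A}: scan cost=20, card=20
  {BC}: card=100; try (C,nl_idx)→220, (B,nl_idx)→220, (C,hash)→240, (B,hash)→240, (C,merge)→260, (B,merge)→260 …(+2); best=220 via (C,nl_idx)
  {AB}: card=40; try (B,nl_idx)→160, (B,hash)→240, (A,hash)→240, (B,merge)→260, (A,merge)→260, (B,nl)→420 …(+1); best=160 via (B,nl_idx)
  {CD}: card=80; try (C,hash)→600, (C,nl_idx)→1280, (D,merge)→1940, (C,merge)→2120, (D,hash)→3240, (D,nl)→4020 …(+1); best=600 via (C,hash)
  {BCD}: card=400; try (B,hash)→880, (B,merge)→1360, (B,nl_idx)→1400, (B,nl)→2200, (D,merge)→2820, (D,hash)→3520 …(+1); best=880 via (B,hash)
  {ABC}: card=200; try (C,hash)→400, (A,hash)→520, (C,merge)→560, (C,nl_idx)→560, (C,nl)→960, (A,merge)→1140 …(+1); best=400 via (C,hash)
  {ABCD}: card=800; try (A,hash)→1480, (D,hash)→3800, (D,merge)→4000, (A,merge)→5000, (A,nl)→8880, (D,nl)→40400; best=1480 via (A,hash)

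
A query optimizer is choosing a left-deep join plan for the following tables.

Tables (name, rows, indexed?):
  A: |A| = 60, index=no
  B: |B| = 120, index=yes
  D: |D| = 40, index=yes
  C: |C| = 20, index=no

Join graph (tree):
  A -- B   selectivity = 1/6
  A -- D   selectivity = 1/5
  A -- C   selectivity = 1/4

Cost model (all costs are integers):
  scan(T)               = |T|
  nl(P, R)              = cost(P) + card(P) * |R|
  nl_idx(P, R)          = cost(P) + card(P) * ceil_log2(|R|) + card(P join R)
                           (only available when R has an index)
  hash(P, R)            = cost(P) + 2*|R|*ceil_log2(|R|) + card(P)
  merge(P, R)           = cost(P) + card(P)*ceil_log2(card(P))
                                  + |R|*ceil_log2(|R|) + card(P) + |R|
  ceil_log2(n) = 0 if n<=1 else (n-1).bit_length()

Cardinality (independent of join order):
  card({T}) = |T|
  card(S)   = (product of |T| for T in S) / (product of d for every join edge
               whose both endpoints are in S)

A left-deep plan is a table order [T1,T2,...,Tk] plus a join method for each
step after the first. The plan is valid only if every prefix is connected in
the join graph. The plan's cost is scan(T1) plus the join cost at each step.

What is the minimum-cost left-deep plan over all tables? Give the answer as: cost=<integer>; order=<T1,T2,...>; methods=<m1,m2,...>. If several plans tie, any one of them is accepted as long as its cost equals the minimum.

Selinger DP (subsets sized 1..n):
  {A}: scan cost=60, card=60
  {B}: scan cost=120, card=120
  {D}: scan cost=40, card=40
  {C}: scan cost=20, card=20
  {AB}: card=1200; try (A,hash)→960, (B,merge)→1440, (A,merge)→1500, (B,nl_idx)→1680, (B,hash)→1800, (B,nl)→7260 …(+1); best=960 via (A,hash)
  {AD}: card=480; try (D,hash)→600, (A,merge)→740, (D,merge)→760, (A,hash)→800, (D,nl_idx)→900, (A,nl)→2440 …(+1); best=600 via (D,hash)
  {AC}: card=300; try (C,hash)→320, (A,merge)→560, (C,merge)→600, (A,hash)→760, (A,nl)→1220, (C,nl)→1260; best=320 via (C,hash)
  {ABD}: card=9600; try (D,hash)→2640, (B,hash)→2760, (B,merge)→6360, (B,nl_idx)→13560, (D,merge)→15640, (D,nl_idx)→17760 …(+2); best=2640 via (D,hash)
  {ABC}: card=6000; try (B,hash)→2300, (C,hash)→2360, (B,merge)→4280, (B,nl_idx)→8420, (C,merge)→15480, (C,nl)→24960 …(+1); best=2300 via (B,hash)
  {ACD}: card=2400; try (D,hash)→1100, (C,hash)→1280, (D,merge)→3600, (D,nl_idx)→4520, (C,merge)→5520, (C,nl)→10200 …(+1); best=1100 via (D,hash)
  {ABCD}: card=48000; try (B,hash)→5180, (D,hash)→8780, (C,hash)→12440, (B,merge)→33260, (B,nl_idx)→65900, (D,nl_idx)→86300 …(+5); best=5180 via (B,hash)

cost=5180; order=A,C,D,B; methods=hash,hash,hash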